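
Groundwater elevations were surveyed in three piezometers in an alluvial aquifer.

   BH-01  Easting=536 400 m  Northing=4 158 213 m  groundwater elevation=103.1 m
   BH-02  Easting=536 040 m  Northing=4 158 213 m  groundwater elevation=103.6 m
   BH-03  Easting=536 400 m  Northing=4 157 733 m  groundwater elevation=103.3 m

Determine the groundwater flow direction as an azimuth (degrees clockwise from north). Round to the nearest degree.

∂h/∂x = (103.6 − 103.1) / (536040 − 536400) = -0.001389
∂h/∂y = (103.3 − 103.1) / (4157733 − 4158213) = -0.0004167
Flow direction (−∇h) has components (+0.001389 E, +0.0004167 N).
Azimuth = atan2(E, N) = atan2(+0.001389, +0.0004167) = 73.3° ≈ 073°.

073°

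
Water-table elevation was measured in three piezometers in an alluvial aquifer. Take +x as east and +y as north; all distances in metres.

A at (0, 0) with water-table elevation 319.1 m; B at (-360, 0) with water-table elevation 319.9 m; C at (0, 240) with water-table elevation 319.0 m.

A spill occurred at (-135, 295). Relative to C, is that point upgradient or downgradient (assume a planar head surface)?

upgradient

∂h/∂x = (319.9 − 319.1) / (-360 − 0) = -0.002222
∂h/∂y = (319.0 − 319.1) / (240 − 0) = -0.0004167
Head at (-135, 295) = 319.1 + (-0.002222)·(-135) + (-0.0004167)·(295) = 319.28 m.
That is higher than the 319.0 m at C, so the point is upgradient.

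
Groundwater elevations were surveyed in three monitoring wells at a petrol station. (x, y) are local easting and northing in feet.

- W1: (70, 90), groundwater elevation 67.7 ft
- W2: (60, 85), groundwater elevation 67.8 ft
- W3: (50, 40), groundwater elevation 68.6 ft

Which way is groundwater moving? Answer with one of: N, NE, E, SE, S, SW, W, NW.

Taking W1 as reference: W2−W1 = (-10, -5, +0.1); W3−W1 = (-20, -50, +0.9).
Solve a·Δx + b·Δy = Δh: det = (-10)·(-50) − (-20)·(-5) = 400.
∂h/∂x = [(+0.1)·(-50) − (+0.9)·(-5)] / 400 = -0.001250
∂h/∂y = [(-10)·(+0.9) − (-20)·(+0.1)] / 400 = -0.01750
Flow = −∇h = (+0.001250 east, +0.01750 north), which points north.

N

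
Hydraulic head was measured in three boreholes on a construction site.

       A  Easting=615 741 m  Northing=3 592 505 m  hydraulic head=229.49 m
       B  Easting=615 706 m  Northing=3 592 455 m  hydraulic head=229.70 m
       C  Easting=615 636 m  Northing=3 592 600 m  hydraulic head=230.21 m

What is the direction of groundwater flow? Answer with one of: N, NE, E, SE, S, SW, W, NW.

E

Taking A as reference: B−A = (-35, -50, +0.21); C−A = (-105, 95, +0.72).
Solve a·Δx + b·Δy = Δh: det = (-35)·95 − (-105)·(-50) = -8575.
∂h/∂x = [(+0.21)·95 − (+0.72)·(-50)] / -8575 = -0.006525
∂h/∂y = [(-35)·(+0.72) − (-105)·(+0.21)] / -8575 = +0.0003673
Flow = −∇h = (+0.006525 east, -0.0003673 north), which points east.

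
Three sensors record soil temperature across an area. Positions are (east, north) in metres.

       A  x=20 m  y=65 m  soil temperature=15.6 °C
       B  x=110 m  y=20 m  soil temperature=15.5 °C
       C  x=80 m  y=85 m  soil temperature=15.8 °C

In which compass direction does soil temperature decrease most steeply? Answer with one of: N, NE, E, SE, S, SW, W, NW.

S

Taking A as reference: B−A = (90, -45, -0.1); C−A = (60, 20, +0.2).
Solve a·Δx + b·Δy = ΔT: det = 90·20 − 60·(-45) = 4500.
∂T/∂x = [(-0.1)·20 − (+0.2)·(-45)] / 4500 = +0.001556
∂T/∂y = [90·(+0.2) − 60·(-0.1)] / 4500 = +0.005333
Steepest decrease is along −∇f = (-0.001556 E, -0.005333 N) → south.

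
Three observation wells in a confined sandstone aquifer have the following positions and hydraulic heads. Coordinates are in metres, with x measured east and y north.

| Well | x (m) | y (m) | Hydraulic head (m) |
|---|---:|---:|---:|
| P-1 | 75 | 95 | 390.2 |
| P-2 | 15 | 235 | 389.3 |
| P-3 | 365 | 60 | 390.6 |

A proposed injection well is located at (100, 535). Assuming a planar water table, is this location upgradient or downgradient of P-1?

With h = a·x + b·y + c and P-1 as origin, the differences give:
  (-60)·a + 140·b = -0.9
  290·a + (-35)·b = +0.4
Eliminate b (×(-35) and ×140, subtract): -38500·a = -24.50 → a = ∂h/∂x = +0.0006364
Back-substitute: b = ∂h/∂y = -0.006156.
Head at (100, 535) = 390.2 + (+0.0006364)·(25) + (-0.006156)·(440) = 387.51 m.
That is lower than the 390.2 m at P-1, so the point is downgradient.

downgradient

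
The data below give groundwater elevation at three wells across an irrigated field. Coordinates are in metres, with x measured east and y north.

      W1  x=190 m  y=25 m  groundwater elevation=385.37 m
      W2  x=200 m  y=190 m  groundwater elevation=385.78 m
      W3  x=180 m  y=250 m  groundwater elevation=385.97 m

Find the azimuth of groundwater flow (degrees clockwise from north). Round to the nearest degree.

Three-point gradient (reference W1): Δ to W2 = (10, 165, +0.41), Δ to W3 = (-10, 225, +0.60).
∂h/∂x = -0.001731, ∂h/∂y = +0.002590 (det = 3900).
Flow direction (−∇h) has components (+0.001731 E, -0.002590 N).
Azimuth = atan2(E, N) = atan2(+0.001731, -0.002590) = 146.2° ≈ 146°.

146°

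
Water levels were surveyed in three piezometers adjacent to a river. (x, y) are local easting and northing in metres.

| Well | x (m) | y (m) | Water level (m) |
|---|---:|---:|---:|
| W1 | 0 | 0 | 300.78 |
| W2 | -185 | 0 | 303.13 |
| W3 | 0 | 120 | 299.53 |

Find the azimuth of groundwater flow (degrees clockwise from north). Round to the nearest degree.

051°

∂h/∂x = (303.13 − 300.78) / (-185 − 0) = -0.01270
∂h/∂y = (299.53 − 300.78) / (120 − 0) = -0.01042
Flow direction (−∇h) has components (+0.01270 E, +0.01042 N).
Azimuth = atan2(E, N) = atan2(+0.01270, +0.01042) = 50.6° ≈ 051°.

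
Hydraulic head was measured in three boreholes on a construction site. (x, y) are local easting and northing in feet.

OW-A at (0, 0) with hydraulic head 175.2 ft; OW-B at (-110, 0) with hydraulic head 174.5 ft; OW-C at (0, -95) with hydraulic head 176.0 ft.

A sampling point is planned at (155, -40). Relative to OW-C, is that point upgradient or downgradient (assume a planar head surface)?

upgradient

∂h/∂x = (174.5 − 175.2) / (-110 − 0) = +0.006364
∂h/∂y = (176.0 − 175.2) / (-95 − 0) = -0.008421
Head at (155, -40) = 175.2 + (+0.006364)·(155) + (-0.008421)·(-40) = 176.52 ft.
That is higher than the 176.0 ft at OW-C, so the point is upgradient.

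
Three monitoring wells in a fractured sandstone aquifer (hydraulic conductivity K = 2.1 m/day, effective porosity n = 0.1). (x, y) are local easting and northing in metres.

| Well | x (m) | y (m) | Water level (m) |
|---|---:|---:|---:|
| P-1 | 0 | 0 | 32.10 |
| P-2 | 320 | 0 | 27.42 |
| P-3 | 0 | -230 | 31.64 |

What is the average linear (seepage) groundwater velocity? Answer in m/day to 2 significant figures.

∂h/∂x = (27.42 − 32.10) / (320 − 0) = -0.01462
∂h/∂y = (31.64 − 32.10) / (-230 − 0) = +0.002000
|∇h| = √(-0.01462² + 0.002000²) = 0.01476
Seepage velocity v = K·i/n = 2.1 × 0.01476 / 0.1 = 0.31 m/day.

0.31 m/day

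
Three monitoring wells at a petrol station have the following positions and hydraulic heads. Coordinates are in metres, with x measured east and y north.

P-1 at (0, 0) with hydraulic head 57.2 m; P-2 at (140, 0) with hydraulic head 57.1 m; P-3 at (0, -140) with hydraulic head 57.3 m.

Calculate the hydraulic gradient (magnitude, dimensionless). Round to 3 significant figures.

0.00101

∂h/∂x = (57.1 − 57.2) / (140 − 0) = -0.0007143
∂h/∂y = (57.3 − 57.2) / (-140 − 0) = -0.0007143
|∇h| = √(-0.0007143² + -0.0007143²) = 0.00101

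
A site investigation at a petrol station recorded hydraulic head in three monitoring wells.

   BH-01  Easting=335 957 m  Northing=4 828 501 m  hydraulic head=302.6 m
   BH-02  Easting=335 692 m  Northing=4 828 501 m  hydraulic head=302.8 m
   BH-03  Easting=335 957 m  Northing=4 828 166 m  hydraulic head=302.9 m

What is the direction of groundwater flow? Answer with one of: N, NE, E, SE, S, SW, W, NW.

NE

∂h/∂x = (302.8 − 302.6) / (335692 − 335957) = -0.0007547
∂h/∂y = (302.9 − 302.6) / (4828166 − 4828501) = -0.0008955
Flow = −∇h = (+0.0007547 east, +0.0008955 north), which points northeast.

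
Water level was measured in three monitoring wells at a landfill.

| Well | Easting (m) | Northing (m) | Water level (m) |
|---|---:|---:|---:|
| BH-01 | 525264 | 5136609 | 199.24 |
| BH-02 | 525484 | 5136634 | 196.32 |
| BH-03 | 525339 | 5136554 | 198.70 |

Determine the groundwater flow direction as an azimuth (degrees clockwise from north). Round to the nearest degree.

060°

Taking BH-01 as reference: BH-02−BH-01 = (220, 25, -2.92); BH-03−BH-01 = (75, -55, -0.54).
Determinant of the coordinate differences = 220·(-55) − 75·25 = -13975.
∂h/∂x = [(-2.92)·(-55) − (-0.54)·25] / -13975 = -0.01246
∂h/∂y = [220·(-0.54) − 75·(-2.92)] / -13975 = -0.007170
Flow direction (−∇h) has components (+0.01246 E, +0.007170 N).
Azimuth = atan2(E, N) = atan2(+0.01246, +0.007170) = 60.1° ≈ 060°.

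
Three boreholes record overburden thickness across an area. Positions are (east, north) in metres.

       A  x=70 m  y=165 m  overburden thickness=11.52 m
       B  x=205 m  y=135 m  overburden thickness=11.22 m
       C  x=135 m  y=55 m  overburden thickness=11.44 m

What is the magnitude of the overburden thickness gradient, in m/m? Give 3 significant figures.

Differences from A: to B (Δx, Δy, Δh) = (135, -30, -0.30); to C = (65, -110, -0.08).
Solve a·Δx + b·Δy = Δd: det = 135·(-110) − 65·(-30) = -12900.
∂d/∂x = [(-0.30)·(-110) − (-0.08)·(-30)] / -12900 = -0.002372
∂d/∂y = [135·(-0.08) − 65·(-0.30)] / -12900 = -0.0006744
|∇f| = √(-0.002372² + -0.0006744²) = 0.002466 m/m

0.00247 m/m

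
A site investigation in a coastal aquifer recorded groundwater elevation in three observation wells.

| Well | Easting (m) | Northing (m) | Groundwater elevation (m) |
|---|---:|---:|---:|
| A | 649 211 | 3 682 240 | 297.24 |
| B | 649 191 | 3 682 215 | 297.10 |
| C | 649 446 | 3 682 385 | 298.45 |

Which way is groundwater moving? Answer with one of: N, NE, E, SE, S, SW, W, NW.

SW

Three-point gradient (reference A): Δ to B = (-20, -25, -0.14), Δ to C = (235, 145, +1.21).
∂h/∂x = +0.003345, ∂h/∂y = +0.002924 (det = 2975).
Flow = −∇h = (-0.003345 east, -0.002924 north), which points southwest.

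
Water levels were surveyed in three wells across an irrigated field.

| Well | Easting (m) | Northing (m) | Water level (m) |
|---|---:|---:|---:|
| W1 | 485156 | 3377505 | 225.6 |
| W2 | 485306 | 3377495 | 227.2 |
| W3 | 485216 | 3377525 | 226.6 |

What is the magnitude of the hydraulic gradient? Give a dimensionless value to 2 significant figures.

0.019

Taking W1 as reference: W2−W1 = (150, -10, +1.6); W3−W1 = (60, 20, +1.0).
Solve a·Δx + b·Δy = Δh: det = 150·20 − 60·(-10) = 3600.
∂h/∂x = [(+1.6)·20 − (+1.0)·(-10)] / 3600 = +0.01167
∂h/∂y = [150·(+1.0) − 60·(+1.6)] / 3600 = +0.01500
|∇h| = √(0.01167² + 0.01500²) = 0.019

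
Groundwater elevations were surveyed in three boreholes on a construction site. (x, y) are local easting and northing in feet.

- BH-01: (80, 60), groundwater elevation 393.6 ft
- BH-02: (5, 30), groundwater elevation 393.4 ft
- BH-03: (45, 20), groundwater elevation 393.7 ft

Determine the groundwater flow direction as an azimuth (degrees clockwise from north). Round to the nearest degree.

323°

Taking BH-01 as reference: BH-02−BH-01 = (-75, -30, -0.2); BH-03−BH-01 = (-35, -40, +0.1).
Solve a·Δx + b·Δy = Δh: det = (-75)·(-40) − (-35)·(-30) = 1950.
∂h/∂x = [(-0.2)·(-40) − (+0.1)·(-30)] / 1950 = +0.005641
∂h/∂y = [(-75)·(+0.1) − (-35)·(-0.2)] / 1950 = -0.007436
Flow direction (−∇h) has components (-0.005641 E, +0.007436 N).
Azimuth = atan2(E, N) = atan2(-0.005641, +0.007436) = 322.8° ≈ 323°.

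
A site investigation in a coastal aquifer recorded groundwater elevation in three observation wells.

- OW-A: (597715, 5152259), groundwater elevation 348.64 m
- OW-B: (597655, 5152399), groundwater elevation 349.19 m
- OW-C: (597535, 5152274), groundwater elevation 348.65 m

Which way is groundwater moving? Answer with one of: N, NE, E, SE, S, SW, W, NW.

Taking OW-A as reference: OW-B−OW-A = (-60, 140, +0.55); OW-C−OW-A = (-180, 15, +0.01).
Determinant of the coordinate differences = (-60)·15 − (-180)·140 = 24300.
∂h/∂x = [(+0.55)·15 − (+0.01)·140] / 24300 = +0.0002819
∂h/∂y = [(-60)·(+0.01) − (-180)·(+0.55)] / 24300 = +0.004049
Flow = −∇h = (-0.0002819 east, -0.004049 north), which points south.

S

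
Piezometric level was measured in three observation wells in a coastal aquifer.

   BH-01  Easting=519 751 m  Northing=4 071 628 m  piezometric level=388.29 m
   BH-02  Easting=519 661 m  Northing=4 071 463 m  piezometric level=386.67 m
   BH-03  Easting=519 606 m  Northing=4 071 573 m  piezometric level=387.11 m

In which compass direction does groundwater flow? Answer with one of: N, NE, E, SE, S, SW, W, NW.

Differences from BH-01: to BH-02 (Δx, Δy, Δh) = (-90, -165, -1.62); to BH-03 = (-145, -55, -1.18).
Determinant of the coordinate differences = (-90)·(-55) − (-145)·(-165) = -18975.
∂h/∂x = [(-1.62)·(-55) − (-1.18)·(-165)] / -18975 = +0.005565
∂h/∂y = [(-90)·(-1.18) − (-145)·(-1.62)] / -18975 = +0.006783
Flow = −∇h = (-0.005565 east, -0.006783 north), which points southwest.

SW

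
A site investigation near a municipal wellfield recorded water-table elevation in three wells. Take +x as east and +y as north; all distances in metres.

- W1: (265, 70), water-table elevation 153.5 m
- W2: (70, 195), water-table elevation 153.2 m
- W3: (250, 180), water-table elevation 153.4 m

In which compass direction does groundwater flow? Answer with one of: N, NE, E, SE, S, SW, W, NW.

Three-point gradient (reference W1): Δ to W2 = (-195, 125, -0.3), Δ to W3 = (-15, 110, -0.1).
∂h/∂x = +0.001047, ∂h/∂y = -0.0007663 (det = -19575).
Flow = −∇h = (-0.001047 east, +0.0007663 north), which points northwest.

NW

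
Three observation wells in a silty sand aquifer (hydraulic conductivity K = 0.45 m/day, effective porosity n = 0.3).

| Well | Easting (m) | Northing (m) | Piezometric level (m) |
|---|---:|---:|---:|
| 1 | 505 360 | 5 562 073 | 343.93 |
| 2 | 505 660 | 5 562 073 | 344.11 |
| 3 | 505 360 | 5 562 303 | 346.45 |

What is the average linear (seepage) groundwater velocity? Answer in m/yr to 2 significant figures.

6.0 m/yr

∂h/∂x = (344.11 − 343.93) / (505660 − 505360) = +0.0006000
∂h/∂y = (346.45 − 343.93) / (5562303 − 5562073) = +0.01096
|∇h| = √(0.0006000² + 0.01096²) = 0.01098
Seepage velocity v = K·i/n = 0.45 × 0.01098 / 0.3 = 0.01647 m/day = 6.016 m/yr.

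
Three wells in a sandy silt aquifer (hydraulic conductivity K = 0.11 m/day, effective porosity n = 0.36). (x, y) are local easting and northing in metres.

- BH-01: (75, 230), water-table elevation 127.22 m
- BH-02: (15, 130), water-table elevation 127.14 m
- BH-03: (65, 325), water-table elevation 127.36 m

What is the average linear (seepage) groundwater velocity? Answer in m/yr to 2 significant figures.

Differences from BH-01: to BH-02 (Δx, Δy, Δh) = (-60, -100, -0.08); to BH-03 = (-10, 95, +0.14).
Solve a·Δx + b·Δy = Δh: det = (-60)·95 − (-10)·(-100) = -6700.
∂h/∂x = [(-0.08)·95 − (+0.14)·(-100)] / -6700 = -0.0009552
∂h/∂y = [(-60)·(+0.14) − (-10)·(-0.08)] / -6700 = +0.001373
|∇h| = √(-0.0009552² + 0.001373²) = 0.001673
Seepage velocity v = K·i/n = 0.11 × 0.001673 / 0.36 = 0.0005112 m/day = 0.1867 m/yr.

0.19 m/yr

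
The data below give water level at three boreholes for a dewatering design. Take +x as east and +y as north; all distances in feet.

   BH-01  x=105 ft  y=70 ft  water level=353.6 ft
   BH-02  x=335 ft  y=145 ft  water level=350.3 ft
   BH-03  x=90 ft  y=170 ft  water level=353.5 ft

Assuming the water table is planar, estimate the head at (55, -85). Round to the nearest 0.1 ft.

354.7 ft

With h = a·x + b·y + c and BH-01 as origin, the differences give:
  230·a + 75·b = -3.3
  (-15)·a + 100·b = -0.1
Eliminate b (×100 and ×75, subtract): 24125·a = -322.50 → a = ∂h/∂x = -0.01337
Back-substitute: b = ∂h/∂y = -0.003005.
h(55, -85) = 353.6 + (-0.01337)·(-50) + (-0.003005)·(-155) = 353.6 +0.668 +0.466 = 354.734 ft.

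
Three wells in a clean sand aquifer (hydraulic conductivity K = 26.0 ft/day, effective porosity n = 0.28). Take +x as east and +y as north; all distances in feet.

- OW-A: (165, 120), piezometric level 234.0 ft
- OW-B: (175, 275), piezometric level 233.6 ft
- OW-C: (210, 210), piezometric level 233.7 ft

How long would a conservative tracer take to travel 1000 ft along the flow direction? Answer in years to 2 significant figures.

9.8 years

Taking OW-A as reference: OW-B−OW-A = (10, 155, -0.4); OW-C−OW-A = (45, 90, -0.3).
Solve a·Δx + b·Δy = Δh: det = 10·90 − 45·155 = -6075.
∂h/∂x = [(-0.4)·90 − (-0.3)·155] / -6075 = -0.001728
∂h/∂y = [10·(-0.3) − 45·(-0.4)] / -6075 = -0.002469
|∇h| = √(-0.001728² + -0.002469²) = 0.003014
Seepage velocity v = K·i/n = 26.0 × 0.003014 / 0.28 = 0.2799 ft/day.
t = 1000 / 0.2799 = 3573 days = 9.78 years.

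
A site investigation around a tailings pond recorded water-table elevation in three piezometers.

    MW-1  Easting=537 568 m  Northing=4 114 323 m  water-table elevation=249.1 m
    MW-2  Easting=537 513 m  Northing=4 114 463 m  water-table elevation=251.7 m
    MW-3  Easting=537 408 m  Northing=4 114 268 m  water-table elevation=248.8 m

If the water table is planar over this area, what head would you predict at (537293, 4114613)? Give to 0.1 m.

Taking MW-1 as reference: MW-2−MW-1 = (-55, 140, +2.6); MW-3−MW-1 = (-160, -55, -0.3).
Solve a·Δx + b·Δy = Δh: det = (-55)·(-55) − (-160)·140 = 25425.
∂h/∂x = [(+2.6)·(-55) − (-0.3)·140] / 25425 = -0.003972
∂h/∂y = [(-55)·(-0.3) − (-160)·(+2.6)] / 25425 = +0.01701
h(537293, 4114613) = 249.1 + (-0.003972)·(-275) + (+0.01701)·(290) = 249.1 +1.092 +4.933 = 255.126 m.

255.1 m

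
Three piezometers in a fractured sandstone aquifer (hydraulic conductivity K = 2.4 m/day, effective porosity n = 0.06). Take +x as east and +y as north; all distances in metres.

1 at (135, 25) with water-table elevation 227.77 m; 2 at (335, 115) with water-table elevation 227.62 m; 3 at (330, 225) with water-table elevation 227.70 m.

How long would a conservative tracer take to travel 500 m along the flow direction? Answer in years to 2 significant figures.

27 years

With h = a·x + b·y + c and 1 as origin, the differences give:
  200·a + 90·b = -0.15
  195·a + 200·b = -0.07
Eliminate b (×200 and ×90, subtract): 22450·a = -23.700 → a = ∂h/∂x = -0.001056
Back-substitute: b = ∂h/∂y = +0.0006793.
|∇h| = √(-0.001056² + 0.0006793²) = 0.001256
Seepage velocity v = K·i/n = 2.4 × 0.001256 / 0.06 = 0.05024 m/day.
t = 500 / 0.05024 = 9952 days = 27.2 years.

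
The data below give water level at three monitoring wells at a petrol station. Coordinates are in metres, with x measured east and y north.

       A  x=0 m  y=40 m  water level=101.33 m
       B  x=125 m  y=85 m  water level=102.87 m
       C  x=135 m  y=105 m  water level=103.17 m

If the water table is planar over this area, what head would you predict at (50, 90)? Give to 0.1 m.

Differences from A: to B (Δx, Δy, Δh) = (125, 45, +1.54); to C = (135, 65, +1.84).
Solve a·Δx + b·Δy = Δh: det = 125·65 − 135·45 = 2050.
∂h/∂x = [(+1.54)·65 − (+1.84)·45] / 2050 = +0.008439
∂h/∂y = [125·(+1.84) − 135·(+1.54)] / 2050 = +0.01078
h(50, 90) = 101.33 + (+0.008439)·(50) + (+0.01078)·(50) = 101.33 +0.422 +0.539 = 102.291 m.

102.3 m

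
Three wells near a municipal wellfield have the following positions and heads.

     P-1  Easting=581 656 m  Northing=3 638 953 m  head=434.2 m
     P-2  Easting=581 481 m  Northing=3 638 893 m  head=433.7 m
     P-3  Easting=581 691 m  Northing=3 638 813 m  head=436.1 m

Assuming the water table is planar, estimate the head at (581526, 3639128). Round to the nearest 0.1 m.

Taking P-1 as reference: P-2−P-1 = (-175, -60, -0.5); P-3−P-1 = (35, -140, +1.9).
Solve a·Δx + b·Δy = Δh: det = (-175)·(-140) − 35·(-60) = 26600.
∂h/∂x = [(-0.5)·(-140) − (+1.9)·(-60)] / 26600 = +0.006917
∂h/∂y = [(-175)·(+1.9) − 35·(-0.5)] / 26600 = -0.01184
h(581526, 3639128) = 434.2 + (+0.006917)·(-130) + (-0.01184)·(175) = 434.2 -0.899 -2.072 = 431.228 m.

431.2 m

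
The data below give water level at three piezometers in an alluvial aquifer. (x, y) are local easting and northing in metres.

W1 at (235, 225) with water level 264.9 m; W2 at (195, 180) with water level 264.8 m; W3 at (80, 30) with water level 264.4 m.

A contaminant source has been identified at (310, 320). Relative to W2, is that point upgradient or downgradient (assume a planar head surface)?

upgradient

With h = a·x + b·y + c and W1 as origin, the differences give:
  (-40)·a + (-45)·b = -0.1
  (-155)·a + (-195)·b = -0.5
Eliminate b (×(-195) and ×(-45), subtract): 825·a = -3.00 → a = ∂h/∂x = -0.003636
Back-substitute: b = ∂h/∂y = +0.005455.
Head at (310, 320) = 264.9 + (-0.003636)·(75) + (+0.005455)·(95) = 265.15 m.
That is higher than the 264.8 m at W2, so the point is upgradient.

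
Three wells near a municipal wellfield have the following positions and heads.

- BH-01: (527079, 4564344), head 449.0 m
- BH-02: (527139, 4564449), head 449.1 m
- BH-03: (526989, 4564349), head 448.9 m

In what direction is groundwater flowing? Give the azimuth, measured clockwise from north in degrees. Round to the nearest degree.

255°

Differences from BH-01: to BH-02 (Δx, Δy, Δh) = (60, 105, +0.1); to BH-03 = (-90, 5, -0.1).
Solve a·Δx + b·Δy = Δh: det = 60·5 − (-90)·105 = 9750.
∂h/∂x = [(+0.1)·5 − (-0.1)·105] / 9750 = +0.001128
∂h/∂y = [60·(-0.1) − (-90)·(+0.1)] / 9750 = +0.0003077
Flow direction (−∇h) has components (-0.001128 E, -0.0003077 N).
Azimuth = atan2(E, N) = atan2(-0.001128, -0.0003077) = 254.7° ≈ 255°.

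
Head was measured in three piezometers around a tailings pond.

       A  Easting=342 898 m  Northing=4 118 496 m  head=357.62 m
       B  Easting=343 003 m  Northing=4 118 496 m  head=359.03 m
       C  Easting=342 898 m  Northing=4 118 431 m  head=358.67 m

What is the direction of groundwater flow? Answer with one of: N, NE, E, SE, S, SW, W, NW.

∂h/∂x = (359.03 − 357.62) / (343003 − 342898) = +0.01343
∂h/∂y = (358.67 − 357.62) / (4118431 − 4118496) = -0.01615
Flow = −∇h = (-0.01343 east, +0.01615 north), which points northwest.

NW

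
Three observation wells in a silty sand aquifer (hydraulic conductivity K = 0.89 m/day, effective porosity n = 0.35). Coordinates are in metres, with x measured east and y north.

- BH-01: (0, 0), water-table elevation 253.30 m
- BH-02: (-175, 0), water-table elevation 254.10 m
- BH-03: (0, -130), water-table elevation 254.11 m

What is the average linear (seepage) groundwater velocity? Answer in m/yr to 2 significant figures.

7.2 m/yr

∂h/∂x = (254.10 − 253.30) / (-175 − 0) = -0.004571
∂h/∂y = (254.11 − 253.30) / (-130 − 0) = -0.006231
|∇h| = √(-0.004571² + -0.006231²) = 0.007728
Seepage velocity v = K·i/n = 0.89 × 0.007728 / 0.35 = 0.01965 m/day = 7.177 m/yr.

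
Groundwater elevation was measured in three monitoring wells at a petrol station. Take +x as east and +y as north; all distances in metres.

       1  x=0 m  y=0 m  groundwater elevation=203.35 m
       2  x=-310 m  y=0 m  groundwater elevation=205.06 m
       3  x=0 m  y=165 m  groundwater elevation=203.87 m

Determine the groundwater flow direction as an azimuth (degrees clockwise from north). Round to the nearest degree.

120°

∂h/∂x = (205.06 − 203.35) / (-310 − 0) = -0.005516
∂h/∂y = (203.87 − 203.35) / (165 − 0) = +0.003152
Flow direction (−∇h) has components (+0.005516 E, -0.003152 N).
Azimuth = atan2(E, N) = atan2(+0.005516, -0.003152) = 119.7° ≈ 120°.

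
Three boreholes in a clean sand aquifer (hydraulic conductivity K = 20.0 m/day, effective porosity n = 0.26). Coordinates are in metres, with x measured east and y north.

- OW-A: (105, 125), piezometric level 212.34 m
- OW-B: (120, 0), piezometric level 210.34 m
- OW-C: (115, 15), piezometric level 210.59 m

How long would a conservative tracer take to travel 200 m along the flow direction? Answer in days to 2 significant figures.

Three-point gradient (reference OW-A): Δ to OW-B = (15, -125, -2.00), Δ to OW-C = (10, -110, -1.75).
∂h/∂x = -0.003125, ∂h/∂y = +0.01562 (det = -400).
|∇h| = √(-0.003125² + 0.01562²) = 0.01593
Seepage velocity v = K·i/n = 20.0 × 0.01593 / 0.26 = 1.225 m/day.
t = 200 / 1.225 = 163.3 days.

160 days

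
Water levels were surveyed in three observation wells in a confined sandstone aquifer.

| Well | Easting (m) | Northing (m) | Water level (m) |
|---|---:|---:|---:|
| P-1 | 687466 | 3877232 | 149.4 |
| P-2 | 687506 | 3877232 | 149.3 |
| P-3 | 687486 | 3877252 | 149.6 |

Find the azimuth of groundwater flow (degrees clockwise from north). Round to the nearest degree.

Differences from P-1: to P-2 (Δx, Δy, Δh) = (40, 0, -0.1); to P-3 = (20, 20, +0.2).
Solve a·Δx + b·Δy = Δh: det = 40·20 − 20·0 = 800.
∂h/∂x = [(-0.1)·20 − (+0.2)·0] / 800 = -0.002500
∂h/∂y = [40·(+0.2) − 20·(-0.1)] / 800 = +0.01250
Flow direction (−∇h) has components (+0.002500 E, -0.01250 N).
Azimuth = atan2(E, N) = atan2(+0.002500, -0.01250) = 168.7° ≈ 169°.

169°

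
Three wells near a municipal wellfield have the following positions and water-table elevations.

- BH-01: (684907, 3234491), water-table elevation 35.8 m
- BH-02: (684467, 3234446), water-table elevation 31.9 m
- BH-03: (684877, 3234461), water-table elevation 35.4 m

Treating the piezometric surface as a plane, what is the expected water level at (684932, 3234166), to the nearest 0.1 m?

With h = a·x + b·y + c and BH-01 as origin, the differences give:
  (-440)·a + (-45)·b = -3.9
  (-30)·a + (-30)·b = -0.4
Eliminate b (×(-30) and ×(-45), subtract): 11850·a = 99.00 → a = ∂h/∂x = +0.008354
Back-substitute: b = ∂h/∂y = +0.004979.
h(684932, 3234166) = 35.8 + (+0.008354)·(25) + (+0.004979)·(-325) = 35.8 +0.209 -1.618 = 34.391 m.

34.4 m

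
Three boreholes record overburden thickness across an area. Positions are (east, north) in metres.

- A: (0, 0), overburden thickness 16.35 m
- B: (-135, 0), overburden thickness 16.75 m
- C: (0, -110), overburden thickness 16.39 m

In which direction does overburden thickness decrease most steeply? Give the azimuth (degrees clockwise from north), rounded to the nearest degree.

∂d/∂x = (16.75 − 16.35) / (-135 − 0) = -0.002963
∂d/∂y = (16.39 − 16.35) / (-110 − 0) = -0.0003636
Steepest decrease is along −∇f: components (+0.002963 E, +0.0003636 N).
Azimuth = atan2(+0.002963, +0.0003636) = 83.0° ≈ 083°.

083°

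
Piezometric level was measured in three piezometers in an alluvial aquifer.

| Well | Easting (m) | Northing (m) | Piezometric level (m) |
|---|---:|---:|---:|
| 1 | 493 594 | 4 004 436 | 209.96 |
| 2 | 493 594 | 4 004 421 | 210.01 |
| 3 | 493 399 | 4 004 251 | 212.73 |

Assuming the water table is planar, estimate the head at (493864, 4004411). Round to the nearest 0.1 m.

Taking 1 as reference: 2−1 = (0, -15, +0.05); 3−1 = (-195, -185, +2.77).
Determinant of the coordinate differences = 0·(-185) − (-195)·(-15) = -2925.
∂h/∂x = [(+0.05)·(-185) − (+2.77)·(-15)] / -2925 = -0.01104
∂h/∂y = [0·(+2.77) − (-195)·(+0.05)] / -2925 = -0.003333
h(493864, 4004411) = 209.96 + (-0.01104)·(270) + (-0.003333)·(-25) = 209.96 -2.982 +0.083 = 207.062 m.

207.1 m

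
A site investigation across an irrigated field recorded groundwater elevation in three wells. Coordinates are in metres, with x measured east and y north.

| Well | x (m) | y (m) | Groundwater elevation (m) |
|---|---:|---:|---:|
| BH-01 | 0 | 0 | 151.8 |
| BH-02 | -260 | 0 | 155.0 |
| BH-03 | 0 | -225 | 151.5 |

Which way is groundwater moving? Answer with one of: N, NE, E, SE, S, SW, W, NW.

∂h/∂x = (155.0 − 151.8) / (-260 − 0) = -0.01231
∂h/∂y = (151.5 − 151.8) / (-225 − 0) = +0.001333
Flow = −∇h = (+0.01231 east, -0.001333 north), which points east.

E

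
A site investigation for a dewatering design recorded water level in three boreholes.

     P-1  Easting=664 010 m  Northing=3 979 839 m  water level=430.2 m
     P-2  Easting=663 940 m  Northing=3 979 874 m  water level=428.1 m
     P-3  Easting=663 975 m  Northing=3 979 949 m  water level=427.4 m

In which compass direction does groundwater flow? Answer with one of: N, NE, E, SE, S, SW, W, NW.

Differences from P-1: to P-2 (Δx, Δy, Δh) = (-70, 35, -2.1); to P-3 = (-35, 110, -2.8).
Solve a·Δx + b·Δy = Δh: det = (-70)·110 − (-35)·35 = -6475.
∂h/∂x = [(-2.1)·110 − (-2.8)·35] / -6475 = +0.02054
∂h/∂y = [(-70)·(-2.8) − (-35)·(-2.1)] / -6475 = -0.01892
Flow = −∇h = (-0.02054 east, +0.01892 north), which points northwest.

NW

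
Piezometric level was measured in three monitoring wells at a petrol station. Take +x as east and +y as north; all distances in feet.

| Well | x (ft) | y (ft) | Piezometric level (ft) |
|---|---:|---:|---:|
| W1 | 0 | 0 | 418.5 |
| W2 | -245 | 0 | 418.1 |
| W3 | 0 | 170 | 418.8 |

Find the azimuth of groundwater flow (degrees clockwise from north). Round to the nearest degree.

∂h/∂x = (418.1 − 418.5) / (-245 − 0) = +0.001633
∂h/∂y = (418.8 − 418.5) / (170 − 0) = +0.001765
Flow direction (−∇h) has components (-0.001633 E, -0.001765 N).
Azimuth = atan2(E, N) = atan2(-0.001633, -0.001765) = 222.8° ≈ 223°.

223°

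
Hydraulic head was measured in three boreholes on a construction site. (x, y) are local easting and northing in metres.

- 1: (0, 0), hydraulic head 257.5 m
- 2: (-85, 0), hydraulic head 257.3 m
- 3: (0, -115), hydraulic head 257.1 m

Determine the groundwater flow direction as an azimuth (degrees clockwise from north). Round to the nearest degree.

214°

∂h/∂x = (257.3 − 257.5) / (-85 − 0) = +0.002353
∂h/∂y = (257.1 − 257.5) / (-115 − 0) = +0.003478
Flow direction (−∇h) has components (-0.002353 E, -0.003478 N).
Azimuth = atan2(E, N) = atan2(-0.002353, -0.003478) = 214.1° ≈ 214°.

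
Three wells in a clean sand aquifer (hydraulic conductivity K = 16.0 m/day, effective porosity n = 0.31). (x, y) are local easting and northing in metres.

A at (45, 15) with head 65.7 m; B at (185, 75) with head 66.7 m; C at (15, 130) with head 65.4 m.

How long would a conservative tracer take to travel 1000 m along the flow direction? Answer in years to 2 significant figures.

7.1 years

Taking A as reference: B−A = (140, 60, +1.0); C−A = (-30, 115, -0.3).
Determinant of the coordinate differences = 140·115 − (-30)·60 = 17900.
∂h/∂x = [(+1.0)·115 − (-0.3)·60] / 17900 = +0.007430
∂h/∂y = [140·(-0.3) − (-30)·(+1.0)] / 17900 = -0.0006704
|∇h| = √(0.007430² + -0.0006704²) = 0.00746
Seepage velocity v = K·i/n = 16.0 × 0.00746 / 0.31 = 0.385 m/day.
t = 1000 / 0.385 = 2597 days = 7.11 years.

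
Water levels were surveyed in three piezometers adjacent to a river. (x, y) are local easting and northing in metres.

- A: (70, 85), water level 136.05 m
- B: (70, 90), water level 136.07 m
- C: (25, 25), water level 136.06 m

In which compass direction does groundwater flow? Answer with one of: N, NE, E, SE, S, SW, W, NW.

SE

Differences from A: to B (Δx, Δy, Δh) = (0, 5, +0.02); to C = (-45, -60, +0.01).
Determinant of the coordinate differences = 0·(-60) − (-45)·5 = 225.
∂h/∂x = [(+0.02)·(-60) − (+0.01)·5] / 225 = -0.005556
∂h/∂y = [0·(+0.01) − (-45)·(+0.02)] / 225 = +0.004000
Flow = −∇h = (+0.005556 east, -0.004000 north), which points southeast.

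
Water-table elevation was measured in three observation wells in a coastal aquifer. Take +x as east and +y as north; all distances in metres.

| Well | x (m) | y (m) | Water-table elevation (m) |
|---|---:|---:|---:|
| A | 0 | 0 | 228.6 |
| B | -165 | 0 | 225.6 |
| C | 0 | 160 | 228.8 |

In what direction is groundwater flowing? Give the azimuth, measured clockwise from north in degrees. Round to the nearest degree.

266°

∂h/∂x = (225.6 − 228.6) / (-165 − 0) = +0.01818
∂h/∂y = (228.8 − 228.6) / (160 − 0) = +0.001250
Flow direction (−∇h) has components (-0.01818 E, -0.001250 N).
Azimuth = atan2(E, N) = atan2(-0.01818, -0.001250) = 266.1° ≈ 266°.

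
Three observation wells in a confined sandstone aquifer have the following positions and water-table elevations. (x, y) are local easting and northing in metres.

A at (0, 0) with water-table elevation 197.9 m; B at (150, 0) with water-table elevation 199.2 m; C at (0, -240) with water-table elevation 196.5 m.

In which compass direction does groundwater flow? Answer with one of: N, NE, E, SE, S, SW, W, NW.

∂h/∂x = (199.2 − 197.9) / (150 − 0) = +0.008667
∂h/∂y = (196.5 − 197.9) / (-240 − 0) = +0.005833
Flow = −∇h = (-0.008667 east, -0.005833 north), which points southwest.

SW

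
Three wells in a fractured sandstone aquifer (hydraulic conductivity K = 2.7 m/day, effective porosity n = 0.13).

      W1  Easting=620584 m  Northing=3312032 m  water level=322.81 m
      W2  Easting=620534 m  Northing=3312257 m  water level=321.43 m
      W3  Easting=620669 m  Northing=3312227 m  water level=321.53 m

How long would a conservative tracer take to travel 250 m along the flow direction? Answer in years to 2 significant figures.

With h = a·x + b·y + c and W1 as origin, the differences give:
  (-50)·a + 225·b = -1.38
  85·a + 195·b = -1.28
Eliminate b (×195 and ×225, subtract): -28875·a = 18.900 → a = ∂h/∂x = -0.0006545
Back-substitute: b = ∂h/∂y = -0.006279.
|∇h| = √(-0.0006545² + -0.006279²) = 0.006313
Seepage velocity v = K·i/n = 2.7 × 0.006313 / 0.13 = 0.1311 m/day.
t = 250 / 0.1311 = 1907 days = 5.22 years.

5.2 years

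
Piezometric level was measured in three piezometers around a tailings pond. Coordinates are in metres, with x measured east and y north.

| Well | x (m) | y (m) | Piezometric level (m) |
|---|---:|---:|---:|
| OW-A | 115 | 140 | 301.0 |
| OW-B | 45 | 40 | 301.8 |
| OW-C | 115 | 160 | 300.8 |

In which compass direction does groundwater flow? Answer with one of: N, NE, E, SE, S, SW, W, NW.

Differences from OW-A: to OW-B (Δx, Δy, Δh) = (-70, -100, +0.8); to OW-C = (0, 20, -0.2).
Determinant of the coordinate differences = (-70)·20 − 0·(-100) = -1400.
∂h/∂x = [(+0.8)·20 − (-0.2)·(-100)] / -1400 = +0.002857
∂h/∂y = [(-70)·(-0.2) − 0·(+0.8)] / -1400 = -0.010000
Flow = −∇h = (-0.002857 east, +0.010000 north), which points north.

N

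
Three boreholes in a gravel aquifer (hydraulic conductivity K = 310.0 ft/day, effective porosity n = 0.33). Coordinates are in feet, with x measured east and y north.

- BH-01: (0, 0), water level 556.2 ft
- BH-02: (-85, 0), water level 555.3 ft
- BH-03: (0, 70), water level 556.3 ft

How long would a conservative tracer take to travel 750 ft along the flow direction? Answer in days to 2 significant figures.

∂h/∂x = (555.3 − 556.2) / (-85 − 0) = +0.01059
∂h/∂y = (556.3 − 556.2) / (70 − 0) = +0.001429
|∇h| = √(0.01059² + 0.001429²) = 0.01069
Seepage velocity v = K·i/n = 310.0 × 0.01069 / 0.33 = 10.04 ft/day.
t = 750 / 10.04 = 74.7 days.

75 days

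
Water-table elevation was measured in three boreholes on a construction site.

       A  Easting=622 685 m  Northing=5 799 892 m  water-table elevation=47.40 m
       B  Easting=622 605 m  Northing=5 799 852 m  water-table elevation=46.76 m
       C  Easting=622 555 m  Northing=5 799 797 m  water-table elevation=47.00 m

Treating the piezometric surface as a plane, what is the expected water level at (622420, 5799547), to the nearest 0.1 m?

49.8 m

Differences from A: to B (Δx, Δy, Δh) = (-80, -40, -0.64); to C = (-130, -95, -0.40).
Solve a·Δx + b·Δy = Δh: det = (-80)·(-95) − (-130)·(-40) = 2400.
∂h/∂x = [(-0.64)·(-95) − (-0.40)·(-40)] / 2400 = +0.01867
∂h/∂y = [(-80)·(-0.40) − (-130)·(-0.64)] / 2400 = -0.02133
h(622420, 5799547) = 47.40 + (+0.01867)·(-265) + (-0.02133)·(-345) = 47.40 -4.947 +7.360 = 49.813 m.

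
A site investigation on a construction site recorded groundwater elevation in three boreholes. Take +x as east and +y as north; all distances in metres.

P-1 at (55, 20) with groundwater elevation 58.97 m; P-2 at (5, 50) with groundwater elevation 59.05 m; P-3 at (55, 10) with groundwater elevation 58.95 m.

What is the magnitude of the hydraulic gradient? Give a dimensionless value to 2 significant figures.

With h = a·x + b·y + c and P-1 as origin, the differences give:
  (-50)·a + 30·b = +0.08
  0·a + (-10)·b = -0.02
Eliminate b (×(-10) and ×30, subtract): 500·a = -0.200 → a = ∂h/∂x = -0.0004000
Back-substitute: b = ∂h/∂y = +0.002000.
|∇h| = √(-0.0004000² + 0.002000²) = 0.00204

0.0020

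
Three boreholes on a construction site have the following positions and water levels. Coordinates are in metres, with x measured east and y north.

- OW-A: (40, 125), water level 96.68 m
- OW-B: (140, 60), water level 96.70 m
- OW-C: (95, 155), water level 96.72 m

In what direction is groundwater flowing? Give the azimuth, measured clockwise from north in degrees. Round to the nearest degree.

With h = a·x + b·y + c and OW-A as origin, the differences give:
  100·a + (-65)·b = +0.02
  55·a + 30·b = +0.04
Eliminate b (×30 and ×(-65), subtract): 6575·a = 3.200 → a = ∂h/∂x = +0.0004867
Back-substitute: b = ∂h/∂y = +0.0004411.
Flow direction (−∇h) has components (-0.0004867 E, -0.0004411 N).
Azimuth = atan2(E, N) = atan2(-0.0004867, -0.0004411) = 227.8° ≈ 228°.

228°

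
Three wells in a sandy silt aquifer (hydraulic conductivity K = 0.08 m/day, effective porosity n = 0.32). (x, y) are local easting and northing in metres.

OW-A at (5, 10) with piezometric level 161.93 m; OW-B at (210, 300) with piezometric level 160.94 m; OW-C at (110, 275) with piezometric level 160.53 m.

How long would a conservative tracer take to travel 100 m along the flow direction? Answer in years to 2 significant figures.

With h = a·x + b·y + c and OW-A as origin, the differences give:
  205·a + 290·b = -0.99
  105·a + 265·b = -1.40
Eliminate b (×265 and ×290, subtract): 23875·a = 143.650 → a = ∂h/∂x = +0.006017
Back-substitute: b = ∂h/∂y = -0.007667.
|∇h| = √(0.006017² + -0.007667²) = 0.009746
Seepage velocity v = K·i/n = 0.08 × 0.009746 / 0.32 = 0.002436 m/day.
t = 100 / 0.002436 = 4.105e+04 days = 112 years.

110 years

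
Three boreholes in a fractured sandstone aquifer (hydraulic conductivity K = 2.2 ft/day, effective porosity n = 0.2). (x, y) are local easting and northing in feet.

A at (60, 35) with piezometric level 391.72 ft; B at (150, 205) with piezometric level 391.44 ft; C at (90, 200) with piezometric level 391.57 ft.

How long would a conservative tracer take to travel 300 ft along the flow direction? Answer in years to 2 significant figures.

34 years

Differences from A: to B (Δx, Δy, Δh) = (90, 170, -0.28); to C = (30, 165, -0.15).
Solve a·Δx + b·Δy = Δh: det = 90·165 − 30·170 = 9750.
∂h/∂x = [(-0.28)·165 − (-0.15)·170] / 9750 = -0.002123
∂h/∂y = [90·(-0.15) − 30·(-0.28)] / 9750 = -0.0005231
|∇h| = √(-0.002123² + -0.0005231²) = 0.002186
Seepage velocity v = K·i/n = 2.2 × 0.002186 / 0.2 = 0.02405 ft/day.
t = 300 / 0.02405 = 1.247e+04 days = 34.1 years.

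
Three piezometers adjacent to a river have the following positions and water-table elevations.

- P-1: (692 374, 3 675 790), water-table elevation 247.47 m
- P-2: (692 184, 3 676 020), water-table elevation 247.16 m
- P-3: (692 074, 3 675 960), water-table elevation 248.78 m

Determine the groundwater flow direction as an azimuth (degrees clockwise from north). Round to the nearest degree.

046°

Taking P-1 as reference: P-2−P-1 = (-190, 230, -0.31); P-3−P-1 = (-300, 170, +1.31).
Solve a·Δx + b·Δy = Δh: det = (-190)·170 − (-300)·230 = 36700.
∂h/∂x = [(-0.31)·170 − (+1.31)·230] / 36700 = -0.009646
∂h/∂y = [(-190)·(+1.31) − (-300)·(-0.31)] / 36700 = -0.009316
Flow direction (−∇h) has components (+0.009646 E, +0.009316 N).
Azimuth = atan2(E, N) = atan2(+0.009646, +0.009316) = 46.0° ≈ 046°.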